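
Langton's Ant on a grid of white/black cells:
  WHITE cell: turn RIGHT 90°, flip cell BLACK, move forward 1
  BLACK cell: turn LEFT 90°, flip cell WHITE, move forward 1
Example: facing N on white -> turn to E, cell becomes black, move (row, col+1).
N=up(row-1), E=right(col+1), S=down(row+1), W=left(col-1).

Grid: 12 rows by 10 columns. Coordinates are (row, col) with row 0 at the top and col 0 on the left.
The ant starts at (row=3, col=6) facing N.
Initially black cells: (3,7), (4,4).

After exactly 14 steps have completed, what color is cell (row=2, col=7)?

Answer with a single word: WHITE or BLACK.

Answer: BLACK

Derivation:
Step 1: on WHITE (3,6): turn R to E, flip to black, move to (3,7). |black|=3
Step 2: on BLACK (3,7): turn L to N, flip to white, move to (2,7). |black|=2
Step 3: on WHITE (2,7): turn R to E, flip to black, move to (2,8). |black|=3
Step 4: on WHITE (2,8): turn R to S, flip to black, move to (3,8). |black|=4
Step 5: on WHITE (3,8): turn R to W, flip to black, move to (3,7). |black|=5
Step 6: on WHITE (3,7): turn R to N, flip to black, move to (2,7). |black|=6
Step 7: on BLACK (2,7): turn L to W, flip to white, move to (2,6). |black|=5
Step 8: on WHITE (2,6): turn R to N, flip to black, move to (1,6). |black|=6
Step 9: on WHITE (1,6): turn R to E, flip to black, move to (1,7). |black|=7
Step 10: on WHITE (1,7): turn R to S, flip to black, move to (2,7). |black|=8
Step 11: on WHITE (2,7): turn R to W, flip to black, move to (2,6). |black|=9
Step 12: on BLACK (2,6): turn L to S, flip to white, move to (3,6). |black|=8
Step 13: on BLACK (3,6): turn L to E, flip to white, move to (3,7). |black|=7
Step 14: on BLACK (3,7): turn L to N, flip to white, move to (2,7). |black|=6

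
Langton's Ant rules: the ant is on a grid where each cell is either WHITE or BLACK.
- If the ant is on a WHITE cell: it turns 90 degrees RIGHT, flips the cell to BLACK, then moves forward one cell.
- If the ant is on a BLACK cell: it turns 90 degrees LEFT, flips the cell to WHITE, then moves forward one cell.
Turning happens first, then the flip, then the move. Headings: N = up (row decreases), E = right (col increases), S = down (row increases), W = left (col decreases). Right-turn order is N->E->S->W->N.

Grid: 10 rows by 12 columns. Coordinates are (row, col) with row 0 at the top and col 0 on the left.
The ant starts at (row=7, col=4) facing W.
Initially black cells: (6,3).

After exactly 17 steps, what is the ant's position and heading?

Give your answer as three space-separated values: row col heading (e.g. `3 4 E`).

Answer: 8 4 S

Derivation:
Step 1: on WHITE (7,4): turn R to N, flip to black, move to (6,4). |black|=2
Step 2: on WHITE (6,4): turn R to E, flip to black, move to (6,5). |black|=3
Step 3: on WHITE (6,5): turn R to S, flip to black, move to (7,5). |black|=4
Step 4: on WHITE (7,5): turn R to W, flip to black, move to (7,4). |black|=5
Step 5: on BLACK (7,4): turn L to S, flip to white, move to (8,4). |black|=4
Step 6: on WHITE (8,4): turn R to W, flip to black, move to (8,3). |black|=5
Step 7: on WHITE (8,3): turn R to N, flip to black, move to (7,3). |black|=6
Step 8: on WHITE (7,3): turn R to E, flip to black, move to (7,4). |black|=7
Step 9: on WHITE (7,4): turn R to S, flip to black, move to (8,4). |black|=8
Step 10: on BLACK (8,4): turn L to E, flip to white, move to (8,5). |black|=7
Step 11: on WHITE (8,5): turn R to S, flip to black, move to (9,5). |black|=8
Step 12: on WHITE (9,5): turn R to W, flip to black, move to (9,4). |black|=9
Step 13: on WHITE (9,4): turn R to N, flip to black, move to (8,4). |black|=10
Step 14: on WHITE (8,4): turn R to E, flip to black, move to (8,5). |black|=11
Step 15: on BLACK (8,5): turn L to N, flip to white, move to (7,5). |black|=10
Step 16: on BLACK (7,5): turn L to W, flip to white, move to (7,4). |black|=9
Step 17: on BLACK (7,4): turn L to S, flip to white, move to (8,4). |black|=8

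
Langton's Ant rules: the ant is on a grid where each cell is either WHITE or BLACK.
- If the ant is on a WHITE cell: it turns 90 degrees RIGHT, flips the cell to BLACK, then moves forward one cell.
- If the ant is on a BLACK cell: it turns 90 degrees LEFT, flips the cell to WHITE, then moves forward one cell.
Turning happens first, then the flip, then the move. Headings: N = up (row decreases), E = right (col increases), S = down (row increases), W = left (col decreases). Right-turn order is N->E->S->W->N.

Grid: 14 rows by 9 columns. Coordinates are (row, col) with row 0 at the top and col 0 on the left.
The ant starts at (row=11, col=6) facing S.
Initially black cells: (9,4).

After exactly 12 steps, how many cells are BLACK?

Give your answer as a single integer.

Step 1: on WHITE (11,6): turn R to W, flip to black, move to (11,5). |black|=2
Step 2: on WHITE (11,5): turn R to N, flip to black, move to (10,5). |black|=3
Step 3: on WHITE (10,5): turn R to E, flip to black, move to (10,6). |black|=4
Step 4: on WHITE (10,6): turn R to S, flip to black, move to (11,6). |black|=5
Step 5: on BLACK (11,6): turn L to E, flip to white, move to (11,7). |black|=4
Step 6: on WHITE (11,7): turn R to S, flip to black, move to (12,7). |black|=5
Step 7: on WHITE (12,7): turn R to W, flip to black, move to (12,6). |black|=6
Step 8: on WHITE (12,6): turn R to N, flip to black, move to (11,6). |black|=7
Step 9: on WHITE (11,6): turn R to E, flip to black, move to (11,7). |black|=8
Step 10: on BLACK (11,7): turn L to N, flip to white, move to (10,7). |black|=7
Step 11: on WHITE (10,7): turn R to E, flip to black, move to (10,8). |black|=8
Step 12: on WHITE (10,8): turn R to S, flip to black, move to (11,8). |black|=9

Answer: 9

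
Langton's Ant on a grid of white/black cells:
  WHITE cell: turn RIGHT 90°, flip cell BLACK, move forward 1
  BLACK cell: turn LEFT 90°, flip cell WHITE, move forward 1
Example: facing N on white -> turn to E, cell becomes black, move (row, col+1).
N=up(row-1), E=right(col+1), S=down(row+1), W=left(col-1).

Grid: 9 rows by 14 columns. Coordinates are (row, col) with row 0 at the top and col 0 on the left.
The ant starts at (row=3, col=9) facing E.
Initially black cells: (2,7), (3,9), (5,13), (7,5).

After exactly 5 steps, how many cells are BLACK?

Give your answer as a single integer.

Answer: 7

Derivation:
Step 1: on BLACK (3,9): turn L to N, flip to white, move to (2,9). |black|=3
Step 2: on WHITE (2,9): turn R to E, flip to black, move to (2,10). |black|=4
Step 3: on WHITE (2,10): turn R to S, flip to black, move to (3,10). |black|=5
Step 4: on WHITE (3,10): turn R to W, flip to black, move to (3,9). |black|=6
Step 5: on WHITE (3,9): turn R to N, flip to black, move to (2,9). |black|=7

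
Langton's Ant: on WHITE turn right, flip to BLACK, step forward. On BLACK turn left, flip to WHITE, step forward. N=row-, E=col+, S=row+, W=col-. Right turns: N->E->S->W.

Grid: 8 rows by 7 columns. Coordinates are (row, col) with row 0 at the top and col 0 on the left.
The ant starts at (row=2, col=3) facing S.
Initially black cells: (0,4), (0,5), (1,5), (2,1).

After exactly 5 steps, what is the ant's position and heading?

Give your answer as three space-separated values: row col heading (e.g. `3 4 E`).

Answer: 2 4 E

Derivation:
Step 1: on WHITE (2,3): turn R to W, flip to black, move to (2,2). |black|=5
Step 2: on WHITE (2,2): turn R to N, flip to black, move to (1,2). |black|=6
Step 3: on WHITE (1,2): turn R to E, flip to black, move to (1,3). |black|=7
Step 4: on WHITE (1,3): turn R to S, flip to black, move to (2,3). |black|=8
Step 5: on BLACK (2,3): turn L to E, flip to white, move to (2,4). |black|=7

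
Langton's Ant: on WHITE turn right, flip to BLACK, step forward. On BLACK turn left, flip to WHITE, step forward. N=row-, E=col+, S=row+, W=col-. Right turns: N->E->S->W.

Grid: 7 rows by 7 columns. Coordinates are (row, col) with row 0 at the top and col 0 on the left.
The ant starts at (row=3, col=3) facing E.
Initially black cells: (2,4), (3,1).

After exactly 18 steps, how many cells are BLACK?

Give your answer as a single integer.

Answer: 10

Derivation:
Step 1: on WHITE (3,3): turn R to S, flip to black, move to (4,3). |black|=3
Step 2: on WHITE (4,3): turn R to W, flip to black, move to (4,2). |black|=4
Step 3: on WHITE (4,2): turn R to N, flip to black, move to (3,2). |black|=5
Step 4: on WHITE (3,2): turn R to E, flip to black, move to (3,3). |black|=6
Step 5: on BLACK (3,3): turn L to N, flip to white, move to (2,3). |black|=5
Step 6: on WHITE (2,3): turn R to E, flip to black, move to (2,4). |black|=6
Step 7: on BLACK (2,4): turn L to N, flip to white, move to (1,4). |black|=5
Step 8: on WHITE (1,4): turn R to E, flip to black, move to (1,5). |black|=6
Step 9: on WHITE (1,5): turn R to S, flip to black, move to (2,5). |black|=7
Step 10: on WHITE (2,5): turn R to W, flip to black, move to (2,4). |black|=8
Step 11: on WHITE (2,4): turn R to N, flip to black, move to (1,4). |black|=9
Step 12: on BLACK (1,4): turn L to W, flip to white, move to (1,3). |black|=8
Step 13: on WHITE (1,3): turn R to N, flip to black, move to (0,3). |black|=9
Step 14: on WHITE (0,3): turn R to E, flip to black, move to (0,4). |black|=10
Step 15: on WHITE (0,4): turn R to S, flip to black, move to (1,4). |black|=11
Step 16: on WHITE (1,4): turn R to W, flip to black, move to (1,3). |black|=12
Step 17: on BLACK (1,3): turn L to S, flip to white, move to (2,3). |black|=11
Step 18: on BLACK (2,3): turn L to E, flip to white, move to (2,4). |black|=10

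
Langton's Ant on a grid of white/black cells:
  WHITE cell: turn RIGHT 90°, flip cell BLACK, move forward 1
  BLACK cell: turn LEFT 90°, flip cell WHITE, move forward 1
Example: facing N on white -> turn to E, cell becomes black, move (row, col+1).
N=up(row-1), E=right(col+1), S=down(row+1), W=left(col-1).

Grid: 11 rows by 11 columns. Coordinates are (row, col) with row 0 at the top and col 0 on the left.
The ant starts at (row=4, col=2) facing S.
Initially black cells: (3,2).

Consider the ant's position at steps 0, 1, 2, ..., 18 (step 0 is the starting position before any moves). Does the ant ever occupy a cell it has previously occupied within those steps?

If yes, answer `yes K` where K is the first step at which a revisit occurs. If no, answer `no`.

Answer: yes 7

Derivation:
Step 1: on WHITE (4,2): turn R to W, flip to black, move to (4,1). |black|=2 — new cell
Step 2: on WHITE (4,1): turn R to N, flip to black, move to (3,1). |black|=3 — new cell
Step 3: on WHITE (3,1): turn R to E, flip to black, move to (3,2). |black|=4 — new cell
Step 4: on BLACK (3,2): turn L to N, flip to white, move to (2,2). |black|=3 — new cell
Step 5: on WHITE (2,2): turn R to E, flip to black, move to (2,3). |black|=4 — new cell
Step 6: on WHITE (2,3): turn R to S, flip to black, move to (3,3). |black|=5 — new cell
Step 7: on WHITE (3,3): turn R to W, flip to black, move to (3,2). |black|=6 — REVISIT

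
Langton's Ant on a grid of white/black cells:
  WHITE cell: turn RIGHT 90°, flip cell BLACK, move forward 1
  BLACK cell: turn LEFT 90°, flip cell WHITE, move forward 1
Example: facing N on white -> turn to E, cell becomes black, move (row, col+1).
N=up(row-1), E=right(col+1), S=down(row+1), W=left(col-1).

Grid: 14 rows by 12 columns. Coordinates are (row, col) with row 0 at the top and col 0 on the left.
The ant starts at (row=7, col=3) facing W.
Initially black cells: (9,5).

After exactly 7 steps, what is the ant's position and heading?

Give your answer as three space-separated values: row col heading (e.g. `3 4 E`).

Step 1: on WHITE (7,3): turn R to N, flip to black, move to (6,3). |black|=2
Step 2: on WHITE (6,3): turn R to E, flip to black, move to (6,4). |black|=3
Step 3: on WHITE (6,4): turn R to S, flip to black, move to (7,4). |black|=4
Step 4: on WHITE (7,4): turn R to W, flip to black, move to (7,3). |black|=5
Step 5: on BLACK (7,3): turn L to S, flip to white, move to (8,3). |black|=4
Step 6: on WHITE (8,3): turn R to W, flip to black, move to (8,2). |black|=5
Step 7: on WHITE (8,2): turn R to N, flip to black, move to (7,2). |black|=6

Answer: 7 2 N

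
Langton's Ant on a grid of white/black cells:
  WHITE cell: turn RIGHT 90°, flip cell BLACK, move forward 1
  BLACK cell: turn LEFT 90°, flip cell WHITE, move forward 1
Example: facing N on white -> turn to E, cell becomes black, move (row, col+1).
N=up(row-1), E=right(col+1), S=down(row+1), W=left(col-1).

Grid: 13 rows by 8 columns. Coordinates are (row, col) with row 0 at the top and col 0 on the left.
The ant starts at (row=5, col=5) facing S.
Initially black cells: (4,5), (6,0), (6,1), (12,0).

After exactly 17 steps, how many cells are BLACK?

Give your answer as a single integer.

Answer: 9

Derivation:
Step 1: on WHITE (5,5): turn R to W, flip to black, move to (5,4). |black|=5
Step 2: on WHITE (5,4): turn R to N, flip to black, move to (4,4). |black|=6
Step 3: on WHITE (4,4): turn R to E, flip to black, move to (4,5). |black|=7
Step 4: on BLACK (4,5): turn L to N, flip to white, move to (3,5). |black|=6
Step 5: on WHITE (3,5): turn R to E, flip to black, move to (3,6). |black|=7
Step 6: on WHITE (3,6): turn R to S, flip to black, move to (4,6). |black|=8
Step 7: on WHITE (4,6): turn R to W, flip to black, move to (4,5). |black|=9
Step 8: on WHITE (4,5): turn R to N, flip to black, move to (3,5). |black|=10
Step 9: on BLACK (3,5): turn L to W, flip to white, move to (3,4). |black|=9
Step 10: on WHITE (3,4): turn R to N, flip to black, move to (2,4). |black|=10
Step 11: on WHITE (2,4): turn R to E, flip to black, move to (2,5). |black|=11
Step 12: on WHITE (2,5): turn R to S, flip to black, move to (3,5). |black|=12
Step 13: on WHITE (3,5): turn R to W, flip to black, move to (3,4). |black|=13
Step 14: on BLACK (3,4): turn L to S, flip to white, move to (4,4). |black|=12
Step 15: on BLACK (4,4): turn L to E, flip to white, move to (4,5). |black|=11
Step 16: on BLACK (4,5): turn L to N, flip to white, move to (3,5). |black|=10
Step 17: on BLACK (3,5): turn L to W, flip to white, move to (3,4). |black|=9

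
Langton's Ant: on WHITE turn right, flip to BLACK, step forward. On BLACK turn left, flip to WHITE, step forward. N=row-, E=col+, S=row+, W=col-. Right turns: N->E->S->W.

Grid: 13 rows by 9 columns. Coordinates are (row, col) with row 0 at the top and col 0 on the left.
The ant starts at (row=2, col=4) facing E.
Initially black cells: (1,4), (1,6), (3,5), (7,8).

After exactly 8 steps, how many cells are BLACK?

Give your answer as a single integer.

Step 1: on WHITE (2,4): turn R to S, flip to black, move to (3,4). |black|=5
Step 2: on WHITE (3,4): turn R to W, flip to black, move to (3,3). |black|=6
Step 3: on WHITE (3,3): turn R to N, flip to black, move to (2,3). |black|=7
Step 4: on WHITE (2,3): turn R to E, flip to black, move to (2,4). |black|=8
Step 5: on BLACK (2,4): turn L to N, flip to white, move to (1,4). |black|=7
Step 6: on BLACK (1,4): turn L to W, flip to white, move to (1,3). |black|=6
Step 7: on WHITE (1,3): turn R to N, flip to black, move to (0,3). |black|=7
Step 8: on WHITE (0,3): turn R to E, flip to black, move to (0,4). |black|=8

Answer: 8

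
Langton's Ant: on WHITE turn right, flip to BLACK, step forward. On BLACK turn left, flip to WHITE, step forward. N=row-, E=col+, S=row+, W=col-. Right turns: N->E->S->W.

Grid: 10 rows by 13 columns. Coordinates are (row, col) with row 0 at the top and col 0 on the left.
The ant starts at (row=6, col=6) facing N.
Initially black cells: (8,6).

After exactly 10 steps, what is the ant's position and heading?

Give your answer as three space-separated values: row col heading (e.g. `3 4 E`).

Answer: 7 5 S

Derivation:
Step 1: on WHITE (6,6): turn R to E, flip to black, move to (6,7). |black|=2
Step 2: on WHITE (6,7): turn R to S, flip to black, move to (7,7). |black|=3
Step 3: on WHITE (7,7): turn R to W, flip to black, move to (7,6). |black|=4
Step 4: on WHITE (7,6): turn R to N, flip to black, move to (6,6). |black|=5
Step 5: on BLACK (6,6): turn L to W, flip to white, move to (6,5). |black|=4
Step 6: on WHITE (6,5): turn R to N, flip to black, move to (5,5). |black|=5
Step 7: on WHITE (5,5): turn R to E, flip to black, move to (5,6). |black|=6
Step 8: on WHITE (5,6): turn R to S, flip to black, move to (6,6). |black|=7
Step 9: on WHITE (6,6): turn R to W, flip to black, move to (6,5). |black|=8
Step 10: on BLACK (6,5): turn L to S, flip to white, move to (7,5). |black|=7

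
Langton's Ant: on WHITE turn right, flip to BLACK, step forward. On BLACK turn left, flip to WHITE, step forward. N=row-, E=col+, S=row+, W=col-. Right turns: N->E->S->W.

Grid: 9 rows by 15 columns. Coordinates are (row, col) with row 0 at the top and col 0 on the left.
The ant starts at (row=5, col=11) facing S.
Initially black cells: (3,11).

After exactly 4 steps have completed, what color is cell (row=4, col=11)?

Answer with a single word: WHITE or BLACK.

Step 1: on WHITE (5,11): turn R to W, flip to black, move to (5,10). |black|=2
Step 2: on WHITE (5,10): turn R to N, flip to black, move to (4,10). |black|=3
Step 3: on WHITE (4,10): turn R to E, flip to black, move to (4,11). |black|=4
Step 4: on WHITE (4,11): turn R to S, flip to black, move to (5,11). |black|=5

Answer: BLACK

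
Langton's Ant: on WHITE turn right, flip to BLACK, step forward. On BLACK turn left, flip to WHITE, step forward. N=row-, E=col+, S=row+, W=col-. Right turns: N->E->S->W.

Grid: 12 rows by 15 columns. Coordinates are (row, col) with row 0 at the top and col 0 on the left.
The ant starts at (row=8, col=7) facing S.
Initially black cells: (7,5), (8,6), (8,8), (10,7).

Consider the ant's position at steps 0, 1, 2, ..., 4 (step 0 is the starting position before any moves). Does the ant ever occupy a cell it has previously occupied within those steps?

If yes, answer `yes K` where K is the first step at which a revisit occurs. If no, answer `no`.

Answer: no

Derivation:
Step 1: on WHITE (8,7): turn R to W, flip to black, move to (8,6). |black|=5 — new cell
Step 2: on BLACK (8,6): turn L to S, flip to white, move to (9,6). |black|=4 — new cell
Step 3: on WHITE (9,6): turn R to W, flip to black, move to (9,5). |black|=5 — new cell
Step 4: on WHITE (9,5): turn R to N, flip to black, move to (8,5). |black|=6 — new cell
No revisit within 4 steps.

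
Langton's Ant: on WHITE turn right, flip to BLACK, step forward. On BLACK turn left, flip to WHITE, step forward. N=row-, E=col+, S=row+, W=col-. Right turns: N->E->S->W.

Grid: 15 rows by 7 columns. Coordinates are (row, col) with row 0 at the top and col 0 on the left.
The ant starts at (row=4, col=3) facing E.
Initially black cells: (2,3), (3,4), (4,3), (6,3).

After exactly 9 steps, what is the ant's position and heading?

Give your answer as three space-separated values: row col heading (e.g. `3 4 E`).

Answer: 3 3 S

Derivation:
Step 1: on BLACK (4,3): turn L to N, flip to white, move to (3,3). |black|=3
Step 2: on WHITE (3,3): turn R to E, flip to black, move to (3,4). |black|=4
Step 3: on BLACK (3,4): turn L to N, flip to white, move to (2,4). |black|=3
Step 4: on WHITE (2,4): turn R to E, flip to black, move to (2,5). |black|=4
Step 5: on WHITE (2,5): turn R to S, flip to black, move to (3,5). |black|=5
Step 6: on WHITE (3,5): turn R to W, flip to black, move to (3,4). |black|=6
Step 7: on WHITE (3,4): turn R to N, flip to black, move to (2,4). |black|=7
Step 8: on BLACK (2,4): turn L to W, flip to white, move to (2,3). |black|=6
Step 9: on BLACK (2,3): turn L to S, flip to white, move to (3,3). |black|=5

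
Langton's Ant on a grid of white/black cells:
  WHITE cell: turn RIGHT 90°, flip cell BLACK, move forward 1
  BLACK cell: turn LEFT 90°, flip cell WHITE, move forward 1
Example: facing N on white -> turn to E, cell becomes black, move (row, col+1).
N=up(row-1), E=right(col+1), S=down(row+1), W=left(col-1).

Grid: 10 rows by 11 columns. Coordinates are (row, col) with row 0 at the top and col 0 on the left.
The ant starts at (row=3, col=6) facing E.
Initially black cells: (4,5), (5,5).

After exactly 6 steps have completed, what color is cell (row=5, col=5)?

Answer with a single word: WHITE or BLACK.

Step 1: on WHITE (3,6): turn R to S, flip to black, move to (4,6). |black|=3
Step 2: on WHITE (4,6): turn R to W, flip to black, move to (4,5). |black|=4
Step 3: on BLACK (4,5): turn L to S, flip to white, move to (5,5). |black|=3
Step 4: on BLACK (5,5): turn L to E, flip to white, move to (5,6). |black|=2
Step 5: on WHITE (5,6): turn R to S, flip to black, move to (6,6). |black|=3
Step 6: on WHITE (6,6): turn R to W, flip to black, move to (6,5). |black|=4

Answer: WHITE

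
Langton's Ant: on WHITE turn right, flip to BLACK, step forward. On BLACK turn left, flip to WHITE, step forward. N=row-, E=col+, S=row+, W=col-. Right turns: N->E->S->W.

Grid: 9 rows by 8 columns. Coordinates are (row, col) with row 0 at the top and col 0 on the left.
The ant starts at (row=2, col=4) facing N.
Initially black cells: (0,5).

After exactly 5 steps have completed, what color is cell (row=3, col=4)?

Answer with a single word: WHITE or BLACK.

Answer: BLACK

Derivation:
Step 1: on WHITE (2,4): turn R to E, flip to black, move to (2,5). |black|=2
Step 2: on WHITE (2,5): turn R to S, flip to black, move to (3,5). |black|=3
Step 3: on WHITE (3,5): turn R to W, flip to black, move to (3,4). |black|=4
Step 4: on WHITE (3,4): turn R to N, flip to black, move to (2,4). |black|=5
Step 5: on BLACK (2,4): turn L to W, flip to white, move to (2,3). |black|=4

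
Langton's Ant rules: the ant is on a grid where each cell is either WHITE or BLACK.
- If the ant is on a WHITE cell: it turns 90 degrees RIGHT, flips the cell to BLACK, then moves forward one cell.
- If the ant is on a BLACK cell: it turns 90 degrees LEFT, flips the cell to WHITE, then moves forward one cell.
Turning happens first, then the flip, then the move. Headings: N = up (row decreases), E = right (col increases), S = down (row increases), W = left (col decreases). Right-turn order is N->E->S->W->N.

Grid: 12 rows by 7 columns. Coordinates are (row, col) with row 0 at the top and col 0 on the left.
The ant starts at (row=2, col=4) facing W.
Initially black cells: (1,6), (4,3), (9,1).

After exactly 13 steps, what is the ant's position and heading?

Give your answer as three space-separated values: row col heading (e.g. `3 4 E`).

Step 1: on WHITE (2,4): turn R to N, flip to black, move to (1,4). |black|=4
Step 2: on WHITE (1,4): turn R to E, flip to black, move to (1,5). |black|=5
Step 3: on WHITE (1,5): turn R to S, flip to black, move to (2,5). |black|=6
Step 4: on WHITE (2,5): turn R to W, flip to black, move to (2,4). |black|=7
Step 5: on BLACK (2,4): turn L to S, flip to white, move to (3,4). |black|=6
Step 6: on WHITE (3,4): turn R to W, flip to black, move to (3,3). |black|=7
Step 7: on WHITE (3,3): turn R to N, flip to black, move to (2,3). |black|=8
Step 8: on WHITE (2,3): turn R to E, flip to black, move to (2,4). |black|=9
Step 9: on WHITE (2,4): turn R to S, flip to black, move to (3,4). |black|=10
Step 10: on BLACK (3,4): turn L to E, flip to white, move to (3,5). |black|=9
Step 11: on WHITE (3,5): turn R to S, flip to black, move to (4,5). |black|=10
Step 12: on WHITE (4,5): turn R to W, flip to black, move to (4,4). |black|=11
Step 13: on WHITE (4,4): turn R to N, flip to black, move to (3,4). |black|=12

Answer: 3 4 N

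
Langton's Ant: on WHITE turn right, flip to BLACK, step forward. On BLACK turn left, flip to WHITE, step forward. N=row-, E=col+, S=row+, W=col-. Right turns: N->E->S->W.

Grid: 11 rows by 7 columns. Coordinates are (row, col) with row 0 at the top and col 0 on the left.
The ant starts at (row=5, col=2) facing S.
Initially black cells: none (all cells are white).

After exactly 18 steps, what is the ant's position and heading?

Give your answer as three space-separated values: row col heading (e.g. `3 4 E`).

Answer: 4 3 N

Derivation:
Step 1: on WHITE (5,2): turn R to W, flip to black, move to (5,1). |black|=1
Step 2: on WHITE (5,1): turn R to N, flip to black, move to (4,1). |black|=2
Step 3: on WHITE (4,1): turn R to E, flip to black, move to (4,2). |black|=3
Step 4: on WHITE (4,2): turn R to S, flip to black, move to (5,2). |black|=4
Step 5: on BLACK (5,2): turn L to E, flip to white, move to (5,3). |black|=3
Step 6: on WHITE (5,3): turn R to S, flip to black, move to (6,3). |black|=4
Step 7: on WHITE (6,3): turn R to W, flip to black, move to (6,2). |black|=5
Step 8: on WHITE (6,2): turn R to N, flip to black, move to (5,2). |black|=6
Step 9: on WHITE (5,2): turn R to E, flip to black, move to (5,3). |black|=7
Step 10: on BLACK (5,3): turn L to N, flip to white, move to (4,3). |black|=6
Step 11: on WHITE (4,3): turn R to E, flip to black, move to (4,4). |black|=7
Step 12: on WHITE (4,4): turn R to S, flip to black, move to (5,4). |black|=8
Step 13: on WHITE (5,4): turn R to W, flip to black, move to (5,3). |black|=9
Step 14: on WHITE (5,3): turn R to N, flip to black, move to (4,3). |black|=10
Step 15: on BLACK (4,3): turn L to W, flip to white, move to (4,2). |black|=9
Step 16: on BLACK (4,2): turn L to S, flip to white, move to (5,2). |black|=8
Step 17: on BLACK (5,2): turn L to E, flip to white, move to (5,3). |black|=7
Step 18: on BLACK (5,3): turn L to N, flip to white, move to (4,3). |black|=6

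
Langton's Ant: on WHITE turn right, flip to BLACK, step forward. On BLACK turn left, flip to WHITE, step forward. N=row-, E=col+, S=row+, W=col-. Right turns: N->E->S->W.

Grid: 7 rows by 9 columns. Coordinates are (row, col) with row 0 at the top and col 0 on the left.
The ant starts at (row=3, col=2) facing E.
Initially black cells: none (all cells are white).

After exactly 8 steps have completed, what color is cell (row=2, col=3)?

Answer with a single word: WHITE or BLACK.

Step 1: on WHITE (3,2): turn R to S, flip to black, move to (4,2). |black|=1
Step 2: on WHITE (4,2): turn R to W, flip to black, move to (4,1). |black|=2
Step 3: on WHITE (4,1): turn R to N, flip to black, move to (3,1). |black|=3
Step 4: on WHITE (3,1): turn R to E, flip to black, move to (3,2). |black|=4
Step 5: on BLACK (3,2): turn L to N, flip to white, move to (2,2). |black|=3
Step 6: on WHITE (2,2): turn R to E, flip to black, move to (2,3). |black|=4
Step 7: on WHITE (2,3): turn R to S, flip to black, move to (3,3). |black|=5
Step 8: on WHITE (3,3): turn R to W, flip to black, move to (3,2). |black|=6

Answer: BLACK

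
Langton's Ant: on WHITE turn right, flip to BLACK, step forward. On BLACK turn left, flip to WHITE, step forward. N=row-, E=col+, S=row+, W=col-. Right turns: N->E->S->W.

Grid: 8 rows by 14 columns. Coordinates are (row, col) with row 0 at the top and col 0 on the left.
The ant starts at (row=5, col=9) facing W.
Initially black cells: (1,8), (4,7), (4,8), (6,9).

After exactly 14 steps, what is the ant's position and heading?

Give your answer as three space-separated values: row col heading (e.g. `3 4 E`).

Answer: 4 8 W

Derivation:
Step 1: on WHITE (5,9): turn R to N, flip to black, move to (4,9). |black|=5
Step 2: on WHITE (4,9): turn R to E, flip to black, move to (4,10). |black|=6
Step 3: on WHITE (4,10): turn R to S, flip to black, move to (5,10). |black|=7
Step 4: on WHITE (5,10): turn R to W, flip to black, move to (5,9). |black|=8
Step 5: on BLACK (5,9): turn L to S, flip to white, move to (6,9). |black|=7
Step 6: on BLACK (6,9): turn L to E, flip to white, move to (6,10). |black|=6
Step 7: on WHITE (6,10): turn R to S, flip to black, move to (7,10). |black|=7
Step 8: on WHITE (7,10): turn R to W, flip to black, move to (7,9). |black|=8
Step 9: on WHITE (7,9): turn R to N, flip to black, move to (6,9). |black|=9
Step 10: on WHITE (6,9): turn R to E, flip to black, move to (6,10). |black|=10
Step 11: on BLACK (6,10): turn L to N, flip to white, move to (5,10). |black|=9
Step 12: on BLACK (5,10): turn L to W, flip to white, move to (5,9). |black|=8
Step 13: on WHITE (5,9): turn R to N, flip to black, move to (4,9). |black|=9
Step 14: on BLACK (4,9): turn L to W, flip to white, move to (4,8). |black|=8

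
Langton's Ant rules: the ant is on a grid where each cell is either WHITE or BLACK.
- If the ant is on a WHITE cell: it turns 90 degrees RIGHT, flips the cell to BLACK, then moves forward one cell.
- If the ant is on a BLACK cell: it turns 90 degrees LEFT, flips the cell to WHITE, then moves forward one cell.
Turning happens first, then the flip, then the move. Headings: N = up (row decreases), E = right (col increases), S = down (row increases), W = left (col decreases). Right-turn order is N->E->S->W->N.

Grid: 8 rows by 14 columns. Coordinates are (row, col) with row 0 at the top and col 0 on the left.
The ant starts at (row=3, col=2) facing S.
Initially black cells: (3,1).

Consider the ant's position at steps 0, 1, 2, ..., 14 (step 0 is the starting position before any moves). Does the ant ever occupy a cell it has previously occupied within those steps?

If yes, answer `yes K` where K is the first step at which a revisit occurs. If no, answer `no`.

Answer: yes 5

Derivation:
Step 1: on WHITE (3,2): turn R to W, flip to black, move to (3,1). |black|=2 — new cell
Step 2: on BLACK (3,1): turn L to S, flip to white, move to (4,1). |black|=1 — new cell
Step 3: on WHITE (4,1): turn R to W, flip to black, move to (4,0). |black|=2 — new cell
Step 4: on WHITE (4,0): turn R to N, flip to black, move to (3,0). |black|=3 — new cell
Step 5: on WHITE (3,0): turn R to E, flip to black, move to (3,1). |black|=4 — REVISIT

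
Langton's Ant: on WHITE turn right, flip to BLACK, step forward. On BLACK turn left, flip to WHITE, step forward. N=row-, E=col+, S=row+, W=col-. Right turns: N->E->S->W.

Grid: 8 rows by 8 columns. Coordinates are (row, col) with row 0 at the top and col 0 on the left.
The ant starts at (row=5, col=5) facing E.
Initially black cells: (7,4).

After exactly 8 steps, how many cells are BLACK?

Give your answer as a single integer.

Step 1: on WHITE (5,5): turn R to S, flip to black, move to (6,5). |black|=2
Step 2: on WHITE (6,5): turn R to W, flip to black, move to (6,4). |black|=3
Step 3: on WHITE (6,4): turn R to N, flip to black, move to (5,4). |black|=4
Step 4: on WHITE (5,4): turn R to E, flip to black, move to (5,5). |black|=5
Step 5: on BLACK (5,5): turn L to N, flip to white, move to (4,5). |black|=4
Step 6: on WHITE (4,5): turn R to E, flip to black, move to (4,6). |black|=5
Step 7: on WHITE (4,6): turn R to S, flip to black, move to (5,6). |black|=6
Step 8: on WHITE (5,6): turn R to W, flip to black, move to (5,5). |black|=7

Answer: 7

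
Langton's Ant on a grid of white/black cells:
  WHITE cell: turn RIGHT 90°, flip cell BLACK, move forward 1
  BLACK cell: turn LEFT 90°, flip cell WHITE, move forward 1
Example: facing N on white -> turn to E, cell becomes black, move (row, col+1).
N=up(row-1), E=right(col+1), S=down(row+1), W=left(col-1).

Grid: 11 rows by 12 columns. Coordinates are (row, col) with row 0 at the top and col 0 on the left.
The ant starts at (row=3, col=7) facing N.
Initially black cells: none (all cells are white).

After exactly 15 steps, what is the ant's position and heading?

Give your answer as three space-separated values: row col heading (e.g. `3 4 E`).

Answer: 4 7 E

Derivation:
Step 1: on WHITE (3,7): turn R to E, flip to black, move to (3,8). |black|=1
Step 2: on WHITE (3,8): turn R to S, flip to black, move to (4,8). |black|=2
Step 3: on WHITE (4,8): turn R to W, flip to black, move to (4,7). |black|=3
Step 4: on WHITE (4,7): turn R to N, flip to black, move to (3,7). |black|=4
Step 5: on BLACK (3,7): turn L to W, flip to white, move to (3,6). |black|=3
Step 6: on WHITE (3,6): turn R to N, flip to black, move to (2,6). |black|=4
Step 7: on WHITE (2,6): turn R to E, flip to black, move to (2,7). |black|=5
Step 8: on WHITE (2,7): turn R to S, flip to black, move to (3,7). |black|=6
Step 9: on WHITE (3,7): turn R to W, flip to black, move to (3,6). |black|=7
Step 10: on BLACK (3,6): turn L to S, flip to white, move to (4,6). |black|=6
Step 11: on WHITE (4,6): turn R to W, flip to black, move to (4,5). |black|=7
Step 12: on WHITE (4,5): turn R to N, flip to black, move to (3,5). |black|=8
Step 13: on WHITE (3,5): turn R to E, flip to black, move to (3,6). |black|=9
Step 14: on WHITE (3,6): turn R to S, flip to black, move to (4,6). |black|=10
Step 15: on BLACK (4,6): turn L to E, flip to white, move to (4,7). |black|=9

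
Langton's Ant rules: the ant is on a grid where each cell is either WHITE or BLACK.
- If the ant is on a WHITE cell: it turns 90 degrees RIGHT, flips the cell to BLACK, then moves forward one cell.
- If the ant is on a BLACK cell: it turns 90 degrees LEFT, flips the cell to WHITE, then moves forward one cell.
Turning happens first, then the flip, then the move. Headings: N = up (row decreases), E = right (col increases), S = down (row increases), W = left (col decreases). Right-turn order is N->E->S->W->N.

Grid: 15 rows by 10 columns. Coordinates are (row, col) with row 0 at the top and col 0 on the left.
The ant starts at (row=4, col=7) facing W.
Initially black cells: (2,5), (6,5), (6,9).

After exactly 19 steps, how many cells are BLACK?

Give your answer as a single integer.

Answer: 10

Derivation:
Step 1: on WHITE (4,7): turn R to N, flip to black, move to (3,7). |black|=4
Step 2: on WHITE (3,7): turn R to E, flip to black, move to (3,8). |black|=5
Step 3: on WHITE (3,8): turn R to S, flip to black, move to (4,8). |black|=6
Step 4: on WHITE (4,8): turn R to W, flip to black, move to (4,7). |black|=7
Step 5: on BLACK (4,7): turn L to S, flip to white, move to (5,7). |black|=6
Step 6: on WHITE (5,7): turn R to W, flip to black, move to (5,6). |black|=7
Step 7: on WHITE (5,6): turn R to N, flip to black, move to (4,6). |black|=8
Step 8: on WHITE (4,6): turn R to E, flip to black, move to (4,7). |black|=9
Step 9: on WHITE (4,7): turn R to S, flip to black, move to (5,7). |black|=10
Step 10: on BLACK (5,7): turn L to E, flip to white, move to (5,8). |black|=9
Step 11: on WHITE (5,8): turn R to S, flip to black, move to (6,8). |black|=10
Step 12: on WHITE (6,8): turn R to W, flip to black, move to (6,7). |black|=11
Step 13: on WHITE (6,7): turn R to N, flip to black, move to (5,7). |black|=12
Step 14: on WHITE (5,7): turn R to E, flip to black, move to (5,8). |black|=13
Step 15: on BLACK (5,8): turn L to N, flip to white, move to (4,8). |black|=12
Step 16: on BLACK (4,8): turn L to W, flip to white, move to (4,7). |black|=11
Step 17: on BLACK (4,7): turn L to S, flip to white, move to (5,7). |black|=10
Step 18: on BLACK (5,7): turn L to E, flip to white, move to (5,8). |black|=9
Step 19: on WHITE (5,8): turn R to S, flip to black, move to (6,8). |black|=10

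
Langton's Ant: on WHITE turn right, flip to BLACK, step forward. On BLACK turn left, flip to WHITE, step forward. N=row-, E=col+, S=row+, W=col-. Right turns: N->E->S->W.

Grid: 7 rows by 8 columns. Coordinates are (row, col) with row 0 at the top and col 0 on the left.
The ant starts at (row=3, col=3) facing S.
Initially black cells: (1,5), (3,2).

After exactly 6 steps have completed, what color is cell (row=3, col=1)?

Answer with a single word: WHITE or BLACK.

Step 1: on WHITE (3,3): turn R to W, flip to black, move to (3,2). |black|=3
Step 2: on BLACK (3,2): turn L to S, flip to white, move to (4,2). |black|=2
Step 3: on WHITE (4,2): turn R to W, flip to black, move to (4,1). |black|=3
Step 4: on WHITE (4,1): turn R to N, flip to black, move to (3,1). |black|=4
Step 5: on WHITE (3,1): turn R to E, flip to black, move to (3,2). |black|=5
Step 6: on WHITE (3,2): turn R to S, flip to black, move to (4,2). |black|=6

Answer: BLACK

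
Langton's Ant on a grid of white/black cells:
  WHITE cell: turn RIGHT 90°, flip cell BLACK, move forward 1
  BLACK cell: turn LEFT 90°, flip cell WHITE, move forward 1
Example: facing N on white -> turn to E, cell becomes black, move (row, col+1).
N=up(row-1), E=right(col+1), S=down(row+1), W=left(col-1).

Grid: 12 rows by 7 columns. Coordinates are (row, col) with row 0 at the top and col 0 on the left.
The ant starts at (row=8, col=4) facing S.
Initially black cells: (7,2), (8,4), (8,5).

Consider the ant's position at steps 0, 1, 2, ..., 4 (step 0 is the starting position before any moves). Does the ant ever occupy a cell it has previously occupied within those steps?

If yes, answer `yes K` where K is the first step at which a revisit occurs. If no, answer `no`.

Step 1: on BLACK (8,4): turn L to E, flip to white, move to (8,5). |black|=2 — new cell
Step 2: on BLACK (8,5): turn L to N, flip to white, move to (7,5). |black|=1 — new cell
Step 3: on WHITE (7,5): turn R to E, flip to black, move to (7,6). |black|=2 — new cell
Step 4: on WHITE (7,6): turn R to S, flip to black, move to (8,6). |black|=3 — new cell
No revisit within 4 steps.

Answer: no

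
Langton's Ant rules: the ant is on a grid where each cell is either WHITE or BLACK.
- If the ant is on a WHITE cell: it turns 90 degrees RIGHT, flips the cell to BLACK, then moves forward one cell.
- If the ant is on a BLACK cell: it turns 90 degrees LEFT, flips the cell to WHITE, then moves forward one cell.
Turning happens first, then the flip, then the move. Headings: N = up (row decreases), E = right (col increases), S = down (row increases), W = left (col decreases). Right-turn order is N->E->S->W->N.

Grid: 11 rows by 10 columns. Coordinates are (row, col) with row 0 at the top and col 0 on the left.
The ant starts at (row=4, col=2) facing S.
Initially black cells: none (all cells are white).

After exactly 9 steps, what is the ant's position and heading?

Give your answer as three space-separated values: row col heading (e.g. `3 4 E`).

Step 1: on WHITE (4,2): turn R to W, flip to black, move to (4,1). |black|=1
Step 2: on WHITE (4,1): turn R to N, flip to black, move to (3,1). |black|=2
Step 3: on WHITE (3,1): turn R to E, flip to black, move to (3,2). |black|=3
Step 4: on WHITE (3,2): turn R to S, flip to black, move to (4,2). |black|=4
Step 5: on BLACK (4,2): turn L to E, flip to white, move to (4,3). |black|=3
Step 6: on WHITE (4,3): turn R to S, flip to black, move to (5,3). |black|=4
Step 7: on WHITE (5,3): turn R to W, flip to black, move to (5,2). |black|=5
Step 8: on WHITE (5,2): turn R to N, flip to black, move to (4,2). |black|=6
Step 9: on WHITE (4,2): turn R to E, flip to black, move to (4,3). |black|=7

Answer: 4 3 E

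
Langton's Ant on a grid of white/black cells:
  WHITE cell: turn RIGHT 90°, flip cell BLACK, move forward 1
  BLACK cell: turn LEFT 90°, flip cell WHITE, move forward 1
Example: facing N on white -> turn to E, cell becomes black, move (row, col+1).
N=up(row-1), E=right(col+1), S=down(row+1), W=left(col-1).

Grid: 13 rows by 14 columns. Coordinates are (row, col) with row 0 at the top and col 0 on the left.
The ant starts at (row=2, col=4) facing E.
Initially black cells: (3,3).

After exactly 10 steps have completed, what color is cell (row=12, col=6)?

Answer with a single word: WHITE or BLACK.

Answer: WHITE

Derivation:
Step 1: on WHITE (2,4): turn R to S, flip to black, move to (3,4). |black|=2
Step 2: on WHITE (3,4): turn R to W, flip to black, move to (3,3). |black|=3
Step 3: on BLACK (3,3): turn L to S, flip to white, move to (4,3). |black|=2
Step 4: on WHITE (4,3): turn R to W, flip to black, move to (4,2). |black|=3
Step 5: on WHITE (4,2): turn R to N, flip to black, move to (3,2). |black|=4
Step 6: on WHITE (3,2): turn R to E, flip to black, move to (3,3). |black|=5
Step 7: on WHITE (3,3): turn R to S, flip to black, move to (4,3). |black|=6
Step 8: on BLACK (4,3): turn L to E, flip to white, move to (4,4). |black|=5
Step 9: on WHITE (4,4): turn R to S, flip to black, move to (5,4). |black|=6
Step 10: on WHITE (5,4): turn R to W, flip to black, move to (5,3). |black|=7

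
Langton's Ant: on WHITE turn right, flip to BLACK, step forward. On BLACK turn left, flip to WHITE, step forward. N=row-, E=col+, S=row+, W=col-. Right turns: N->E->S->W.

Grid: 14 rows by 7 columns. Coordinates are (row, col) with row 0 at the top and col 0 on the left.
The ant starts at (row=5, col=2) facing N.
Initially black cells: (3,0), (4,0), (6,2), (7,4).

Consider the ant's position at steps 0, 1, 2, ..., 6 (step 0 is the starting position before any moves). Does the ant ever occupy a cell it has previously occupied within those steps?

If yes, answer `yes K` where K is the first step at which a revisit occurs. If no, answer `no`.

Step 1: on WHITE (5,2): turn R to E, flip to black, move to (5,3). |black|=5 — new cell
Step 2: on WHITE (5,3): turn R to S, flip to black, move to (6,3). |black|=6 — new cell
Step 3: on WHITE (6,3): turn R to W, flip to black, move to (6,2). |black|=7 — new cell
Step 4: on BLACK (6,2): turn L to S, flip to white, move to (7,2). |black|=6 — new cell
Step 5: on WHITE (7,2): turn R to W, flip to black, move to (7,1). |black|=7 — new cell
Step 6: on WHITE (7,1): turn R to N, flip to black, move to (6,1). |black|=8 — new cell
No revisit within 6 steps.

Answer: no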